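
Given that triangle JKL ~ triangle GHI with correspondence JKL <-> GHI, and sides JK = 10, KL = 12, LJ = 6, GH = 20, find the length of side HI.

k = 20/10 = 2. HI = 2 * 12 = 24.

24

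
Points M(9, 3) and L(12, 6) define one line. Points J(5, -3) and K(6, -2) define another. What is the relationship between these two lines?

Slope of line 1: m1 = (6 - 3)/(12 - 9) = 3/3 = 1
Slope of line 2: m2 = (-2 - -3)/(6 - 5) = 1/1 = 1
Two lines are parallel if and only if they have equal slopes (or both are vertical).
Here m1 = m2 = 1, confirming the lines are parallel.

Parallel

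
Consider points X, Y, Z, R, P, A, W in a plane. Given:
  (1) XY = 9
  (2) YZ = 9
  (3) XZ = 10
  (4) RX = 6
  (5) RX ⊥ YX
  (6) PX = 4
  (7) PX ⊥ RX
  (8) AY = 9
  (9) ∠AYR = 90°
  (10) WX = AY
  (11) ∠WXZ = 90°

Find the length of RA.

Step 1: By the law of cosines on triangle RXY: RY² = 6² + 9² − 2·6·9·cos(90°) = 117, so RY = 3·√13.
Step 2: By the law of cosines on triangle RYA: RA² = (3·√13)² + 9² − 2·3·√13·9·cos(90°) = 198, so RA = 3·√22.

Therefore, the length of RA = 3·√22.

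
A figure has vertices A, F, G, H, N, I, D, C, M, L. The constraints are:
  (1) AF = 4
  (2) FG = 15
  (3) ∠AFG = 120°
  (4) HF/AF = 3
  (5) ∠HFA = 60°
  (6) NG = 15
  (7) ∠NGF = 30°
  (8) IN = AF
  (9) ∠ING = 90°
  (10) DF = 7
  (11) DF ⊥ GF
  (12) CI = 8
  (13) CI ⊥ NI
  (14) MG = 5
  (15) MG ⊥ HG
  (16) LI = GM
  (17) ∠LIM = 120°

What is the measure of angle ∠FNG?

Step 1: By the law of cosines on triangle NGF: NF² = 15² + 15² − 2·15·15·cos(30°) = 60.29, so NF ≈ 7.76.
Step 2: By the inverse law of cosines on triangle FNG: cos(∠FNG) = (7.76² + 15² − 15²) / (2·7.76·15) = 60.29/232.94 = 0.2588, so ∠FNG = 75°.

Therefore, the measure of angle ∠FNG = 75°.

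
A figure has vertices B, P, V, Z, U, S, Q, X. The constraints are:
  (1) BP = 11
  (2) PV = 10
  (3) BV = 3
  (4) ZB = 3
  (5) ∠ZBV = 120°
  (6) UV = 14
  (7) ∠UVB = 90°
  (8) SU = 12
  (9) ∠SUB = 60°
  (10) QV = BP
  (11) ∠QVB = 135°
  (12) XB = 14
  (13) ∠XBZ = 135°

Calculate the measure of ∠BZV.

Step 1: By the law of cosines on triangle ZBV: ZV² = 3² + 3² − 2·3·3·cos(120°) = 27, so ZV = 3·√3.
Step 2: By the inverse law of cosines on triangle BZV: cos(∠BZV) = (3² + (3·√3)² − 3²) / (2·3·3·√3) = 27/31.18 = 0.866, so ∠BZV = 30°.

Therefore, the measure of angle ∠BZV = 30°.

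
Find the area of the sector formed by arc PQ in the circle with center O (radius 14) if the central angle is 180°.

Sector area = πr² × θ/360
= π × 14² × 1/2
= π × 196 × 1/2
= 98*pi

98*pi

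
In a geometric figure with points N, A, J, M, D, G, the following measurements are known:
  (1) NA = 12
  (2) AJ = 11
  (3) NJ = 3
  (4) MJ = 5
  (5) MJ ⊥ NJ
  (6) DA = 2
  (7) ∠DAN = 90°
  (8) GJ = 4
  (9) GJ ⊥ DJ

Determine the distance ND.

Step 1: By the law of cosines on triangle NAD: ND² = 12² + 2² − 2·12·2·cos(90°) = 148, so ND = 2·√37.

Therefore, the length of ND = 2·√37.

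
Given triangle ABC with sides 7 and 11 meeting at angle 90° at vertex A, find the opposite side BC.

The included angle is 90°, so the triangle is right-angled at A. The opposite side BC is the hypotenuse.
By the Pythagorean theorem: BC = sqrt(7^2 + 11^2) = sqrt(170) = sqrt(170).

sqrt(170)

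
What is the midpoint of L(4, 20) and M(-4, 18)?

The midpoint is the average of the coordinates:
x: (4 + -4)/2 = 0
y: (20 + 18)/2 = 19
Midpoint = (0, 19)

(0, 19)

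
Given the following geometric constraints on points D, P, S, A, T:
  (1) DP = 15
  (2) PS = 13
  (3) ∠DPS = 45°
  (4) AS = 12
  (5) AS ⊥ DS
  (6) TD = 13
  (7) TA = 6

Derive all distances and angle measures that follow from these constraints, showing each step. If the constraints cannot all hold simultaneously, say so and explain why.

The constraints are consistent.

Step 1: From DP = 15, PS = 13, and ∠DPS = 45°, by the law of cosines:
  DS² = DP² + PS² - 2·DP·PS·cos(45°) = 225 + 169 - 275.8 = 118.2
  DS ≈ 10.87

Step 2: From DS = 10.87, SA = 12, and ∠DSA = 90°, by the law of cosines:
  DA² = DS² + SA² - 2·DS·SA·cos(90°) = 118.2 + 144 - 0 = 262.2
  DA ≈ 16.19

Step 3: From DP = 15, DS = 10.87, PS = 13, by the inverse law of cosines:
  cos(∠PDS) = (DP² + DS² - PS²) / (2·DP·DS)
  ∠PDS = 57.72°

Step 4: From SD = 10.87, SP = 13, DP = 15, by the inverse law of cosines:
  cos(∠DSP) = (SD² + SP² - DP²) / (2·SD·SP)
  ∠DSP = 77.28°

Step 5: From DA = 16.19, DS = 10.87, AS = 12, by the inverse law of cosines:
  cos(∠ADS) = (DA² + DS² - AS²) / (2·DA·DS)
  ∠ADS = 47.82°

Step 6: From DA = 16.19, DT = 13, AT = 6, by the inverse law of cosines:
  cos(∠ADT) = (DA² + DT² - AT²) / (2·DA·DT)
  ∠ADT = 20.16°

Step 7: From AD = 16.19, AS = 12, DS = 10.87, by the inverse law of cosines:
  cos(∠DAS) = (AD² + AS² - DS²) / (2·AD·AS)
  ∠DAS = 42.18°

Step 8: From AD = 16.19, AT = 6, DT = 13, by the inverse law of cosines:
  cos(∠DAT) = (AD² + AT² - DT²) / (2·AD·AT)
  ∠DAT = 48.32°

Step 9: From TA = 6, TD = 13, AD = 16.19, by the inverse law of cosines:
  cos(∠ATD) = (TA² + TD² - AD²) / (2·TA·TD)
  ∠ATD = 111.52°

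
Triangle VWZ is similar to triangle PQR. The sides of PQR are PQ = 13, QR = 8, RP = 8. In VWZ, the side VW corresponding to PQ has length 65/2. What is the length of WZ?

Since the triangles are similar, the ratio of corresponding sides is constant.
Scale factor k = VW / PQ = 65/2 / 13 = 5/2
WZ = k * QR = 5/2 * 8 = 20

20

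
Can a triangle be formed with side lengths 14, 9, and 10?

Sort the sides: 9, 10, 14.
It suffices to check that the sum of the two smallest exceeds the largest:
9 + 10 = 19 > 14. ✓
Yes, a valid triangle can be formed.

Yes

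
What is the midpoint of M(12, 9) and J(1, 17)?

The midpoint is the average of the coordinates:
x: (12 + 1)/2 = 13/2
y: (9 + 17)/2 = 13
Midpoint = (13/2, 13)

(13/2, 13)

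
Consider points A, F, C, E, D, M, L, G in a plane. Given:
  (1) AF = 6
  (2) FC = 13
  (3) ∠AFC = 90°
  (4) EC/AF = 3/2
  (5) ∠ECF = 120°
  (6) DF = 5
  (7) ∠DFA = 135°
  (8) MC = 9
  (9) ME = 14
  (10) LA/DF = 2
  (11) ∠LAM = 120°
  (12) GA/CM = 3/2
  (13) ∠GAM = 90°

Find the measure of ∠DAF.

Step 1: By the law of cosines on triangle AFD: AD² = 6² + 5² − 2·6·5·cos(135°) = 103.43, so AD ≈ 10.17.
Step 2: By the inverse law of cosines on triangle DAF: cos(∠DAF) = (10.17² + 6² − 5²) / (2·10.17·6) = 114.43/122.04 = 0.9376, so ∠DAF = 20.34°.

Therefore, the measure of angle ∠DAF = 20.34°.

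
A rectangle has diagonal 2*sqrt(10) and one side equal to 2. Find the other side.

Using the Pythagorean theorem: d^2 = a^2 + b^2
b^2 = d^2 - a^2
b^2 = 40 - 4
b^2 = 36
b = sqrt(36) = 6

6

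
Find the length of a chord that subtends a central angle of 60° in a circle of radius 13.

Drop a perpendicular from the center to the chord, bisecting both the chord and the central angle.
Each half-chord = r sin(θ/2) = 13 sin(30°).
The full chord = 2 × 13 × sin(30°) = 13.

13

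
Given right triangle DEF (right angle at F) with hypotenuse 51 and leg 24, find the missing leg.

EF = sqrt(51^2 - 24^2) = sqrt(2025) = 45

45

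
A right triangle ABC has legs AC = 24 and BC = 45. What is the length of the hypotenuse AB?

AB = sqrt(24^2 + 45^2) = sqrt(2601) = 51

51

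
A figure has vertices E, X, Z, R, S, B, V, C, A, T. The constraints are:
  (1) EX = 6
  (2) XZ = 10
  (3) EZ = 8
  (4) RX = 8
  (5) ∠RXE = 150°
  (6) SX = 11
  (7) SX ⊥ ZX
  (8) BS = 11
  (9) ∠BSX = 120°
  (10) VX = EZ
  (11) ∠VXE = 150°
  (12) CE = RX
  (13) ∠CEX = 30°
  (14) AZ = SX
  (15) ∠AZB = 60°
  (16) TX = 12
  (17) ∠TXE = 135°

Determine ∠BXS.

Step 1: By the law of cosines on triangle XSB: XB² = 11² + 11² − 2·11·11·cos(120°) = 363, so XB = 11·√3.
Step 2: By the inverse law of cosines on triangle BXS: cos(∠BXS) = ((11·√3)² + 11² − 11²) / (2·11·√3·11) = 363/419.16 = 0.866, so ∠BXS = 30°.

Therefore, the measure of angle ∠BXS = 30°.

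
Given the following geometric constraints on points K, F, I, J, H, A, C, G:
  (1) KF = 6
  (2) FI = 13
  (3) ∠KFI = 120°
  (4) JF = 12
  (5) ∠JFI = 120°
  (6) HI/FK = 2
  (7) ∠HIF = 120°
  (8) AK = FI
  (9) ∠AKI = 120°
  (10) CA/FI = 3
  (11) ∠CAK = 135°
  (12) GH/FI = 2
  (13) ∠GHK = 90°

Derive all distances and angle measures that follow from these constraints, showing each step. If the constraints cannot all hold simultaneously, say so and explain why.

The constraints are consistent.

From the given relations:
  HI = 2·FK = 2·6 = 12
  AK = FI = 13
  CA = 3·FI = 3·13 = 39
  GH = 2·FI = 2·13 = 26

Step 1: From KF = 6, FI = 13, and ∠KFI = 120°, by the law of cosines:
  KI² = KF² + FI² - 2·KF·FI·cos(120°) = 36 + 169 + 78 = 283
  KI ≈ 16.82

Step 2: From KA = 13, AC = 39, and ∠KAC = 135°, by the law of cosines:
  KC² = KA² + AC² - 2·KA·AC·cos(135°) = 169 + 1521 + 717 = 2407
  KC ≈ 49.06

Step 3: From FI = 13, IH = 12, and ∠FIH = 120°, by the law of cosines:
  FH² = FI² + IH² - 2·FI·IH·cos(120°) = 169 + 144 + 156 = 469
  FH ≈ 21.66

Step 4: From IF = 13, FJ = 12, and ∠IFJ = 120°, by the law of cosines:
  IJ² = IF² + FJ² - 2·IF·FJ·cos(120°) = 169 + 144 + 156 = 469
  IJ ≈ 21.66

Step 5: From IK = 16.82, KA = 13, and ∠IKA = 120°, by the law of cosines:
  IA² = IK² + KA² - 2·IK·KA·cos(120°) = 283 + 169 + 218.7 = 670.7
  IA ≈ 25.9

Step 6: From KA = 13, KC = 49.06, AC = 39, by the inverse law of cosines:
  cos(∠AKC) = (KA² + KC² - AC²) / (2·KA·KC)
  ∠AKC = 34.2°

Step 7: From KF = 6, KI = 16.82, FI = 13, by the inverse law of cosines:
  cos(∠FKI) = (KF² + KI² - FI²) / (2·KF·KI)
  ∠FKI = 42.01°

Step 8: From FH = 21.66, FI = 13, HI = 12, by the inverse law of cosines:
  cos(∠HFI) = (FH² + FI² - HI²) / (2·FH·FI)
  ∠HFI = 28.68°

Step 9: From IF = 13, IJ = 21.66, FJ = 12, by the inverse law of cosines:
  cos(∠FIJ) = (IF² + IJ² - FJ²) / (2·IF·IJ)
  ∠FIJ = 28.68°

Step 10: From IF = 13, IK = 16.82, FK = 6, by the inverse law of cosines:
  cos(∠FIK) = (IF² + IK² - FK²) / (2·IF·IK)
  ∠FIK = 17.99°

Step 11: From JF = 12, JI = 21.66, FI = 13, by the inverse law of cosines:
  cos(∠FJI) = (JF² + JI² - FI²) / (2·JF·JI)
  ∠FJI = 31.32°

Step 12: From HF = 21.66, HI = 12, FI = 13, by the inverse law of cosines:
  cos(∠FHI) = (HF² + HI² - FI²) / (2·HF·HI)
  ∠FHI = 31.32°

Step 13: From CA = 39, CK = 49.06, AK = 13, by the inverse law of cosines:
  cos(∠ACK) = (CA² + CK² - AK²) / (2·CA·CK)
  ∠ACK = 10.8°

Step 14: From IA = 25.9, IK = 16.82, AK = 13, by the inverse law of cosines:
  cos(∠AIK) = (IA² + IK² - AK²) / (2·IA·IK)
  ∠AIK = 25.77°

Step 15: From AI = 25.9, AK = 13, IK = 16.82, by the inverse law of cosines:
  cos(∠IAK) = (AI² + AK² - IK²) / (2·AI·AK)
  ∠IAK = 34.23°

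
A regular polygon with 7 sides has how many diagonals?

Each of the 7 vertices connects to 4 non-adjacent vertices via diagonals.
Total connections = 7 × 4 = 28, but each diagonal is counted twice.
Number of diagonals = 28 / 2 = 14.

14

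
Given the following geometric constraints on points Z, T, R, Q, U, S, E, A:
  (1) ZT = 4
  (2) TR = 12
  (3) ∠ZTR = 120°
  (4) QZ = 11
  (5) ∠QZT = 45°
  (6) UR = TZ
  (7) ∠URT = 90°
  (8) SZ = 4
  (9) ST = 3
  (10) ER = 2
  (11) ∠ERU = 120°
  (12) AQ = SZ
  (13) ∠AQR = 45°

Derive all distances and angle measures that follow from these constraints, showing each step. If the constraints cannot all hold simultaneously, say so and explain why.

The constraints are consistent.

From the given relations:
  UR = TZ = 4
  AQ = SZ = 4

Step 1: From ZT = 4, TR = 12, and ∠ZTR = 120°, by the law of cosines:
  ZR² = ZT² + TR² - 2·ZT·TR·cos(120°) = 16 + 144 + 48 = 208
  ZR = 4·√13

Step 2: From TZ = 4, ZQ = 11, and ∠TZQ = 45°, by the law of cosines:
  TQ² = TZ² + ZQ² - 2·TZ·ZQ·cos(45°) = 16 + 121 - 62.23 = 74.77
  TQ ≈ 8.65

Step 3: From TR = 12, RU = 4, and ∠TRU = 90°, by the law of cosines:
  TU² = TR² + RU² - 2·TR·RU·cos(90°) = 144 + 16 - 0 = 160
  TU = 4·√10

Step 4: From UR = 4, RE = 2, and ∠URE = 120°, by the law of cosines:
  UE² = UR² + RE² - 2·UR·RE·cos(120°) = 16 + 4 + 8 = 28
  UE = 2·√7

Step 5: From ZS = 4, ZT = 4, ST = 3, by the inverse law of cosines:
  cos(∠SZT) = (ZS² + ZT² - ST²) / (2·ZS·ZT)
  ∠SZT = 44.05°

Step 6: From TS = 3, TZ = 4, SZ = 4, by the inverse law of cosines:
  cos(∠STZ) = (TS² + TZ² - SZ²) / (2·TS·TZ)
  ∠STZ = 67.98°

Step 7: From ST = 3, SZ = 4, TZ = 4, by the inverse law of cosines:
  cos(∠TSZ) = (ST² + SZ² - TZ²) / (2·ST·SZ)
  ∠TSZ = 67.98°

Step 8: From ZR = 4·√13, ZT = 4, RT = 12, by the inverse law of cosines:
  cos(∠RZT) = (ZR² + ZT² - RT²) / (2·ZR·ZT)
  ∠RZT = 46.1°

Step 9: From TQ = 8.65, TZ = 4, QZ = 11, by the inverse law of cosines:
  cos(∠QTZ) = (TQ² + TZ² - QZ²) / (2·TQ·TZ)
  ∠QTZ = 115.91°

Step 10: From TR = 12, TU = 4·√10, RU = 4, by the inverse law of cosines:
  cos(∠RTU) = (TR² + TU² - RU²) / (2·TR·TU)
  ∠RTU = 18.43°

Step 11: From RT = 12, RZ = 4·√13, TZ = 4, by the inverse law of cosines:
  cos(∠TRZ) = (RT² + RZ² - TZ²) / (2·RT·RZ)
  ∠TRZ = 13.9°

Step 12: From QT = 8.65, QZ = 11, TZ = 4, by the inverse law of cosines:
  cos(∠TQZ) = (QT² + QZ² - TZ²) / (2·QT·QZ)
  ∠TQZ = 19.09°

Step 13: From UE = 2·√7, UR = 4, ER = 2, by the inverse law of cosines:
  cos(∠EUR) = (UE² + UR² - ER²) / (2·UE·UR)
  ∠EUR = 19.11°

Step 14: From UR = 4, UT = 4·√10, RT = 12, by the inverse law of cosines:
  cos(∠RUT) = (UR² + UT² - RT²) / (2·UR·UT)
  ∠RUT = 71.57°

Step 15: From ER = 2, EU = 2·√7, RU = 4, by the inverse law of cosines:
  cos(∠REU) = (ER² + EU² - RU²) / (2·ER·EU)
  ∠REU = 40.89°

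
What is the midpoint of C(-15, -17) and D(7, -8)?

M = ((x₁ + x₂)/2, (y₁ + y₂)/2)
= ((-15 + 7)/2, (-17 + -8)/2)
= (-8/2, -25/2) = (-4, -25/2)

(-4, -25/2)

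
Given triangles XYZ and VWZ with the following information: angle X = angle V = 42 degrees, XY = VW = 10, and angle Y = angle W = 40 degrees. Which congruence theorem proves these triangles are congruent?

Consider the given information: angle X = angle V = 42 degrees, XY = VW = 10, and angle Y = angle W = 40 degrees
This is not SAS or HL: SAS requires two sides and the included angle between them. HL only applies to right triangles with matching hypotenuse and leg.
The correct criterion is ASA. Two pairs of corresponding angles and the included side are equal (Angle-Side-Angle).

ASA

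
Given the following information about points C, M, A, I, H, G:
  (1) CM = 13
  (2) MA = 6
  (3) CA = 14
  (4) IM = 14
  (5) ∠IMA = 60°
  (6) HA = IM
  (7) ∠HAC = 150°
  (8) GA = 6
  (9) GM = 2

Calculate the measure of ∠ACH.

From the given relations: HA = IM = 14.
Step 1: By the law of cosines on triangle CAH: CH² = 14² + 14² − 2·14·14·cos(150°) = 731.48, so CH ≈ 27.05.
Step 2: By the inverse law of cosines on triangle ACH: cos(∠ACH) = (14² + 27.05² − 14²) / (2·14·27.05) = 731.48/757.29 = 0.9659, so ∠ACH = 15°.

Therefore, the measure of angle ∠ACH = 15°.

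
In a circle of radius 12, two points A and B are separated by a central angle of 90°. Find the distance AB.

Chord = 2(12) sin(45°) = 12*sqrt(2)

12*sqrt(2)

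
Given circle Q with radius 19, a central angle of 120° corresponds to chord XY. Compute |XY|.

Chord = 2(19) sin(60°) = 19*sqrt(3)

19*sqrt(3)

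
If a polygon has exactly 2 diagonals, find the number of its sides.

Using d = n(n - 3)/2, we solve 2 = n(n - 3)/2.
So n(n - 3) = 4.
Testing n = 4: 4 * 1 = 4 = 4. Correct.
The polygon has 4 sides.

4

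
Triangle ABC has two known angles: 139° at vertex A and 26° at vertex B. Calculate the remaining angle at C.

The interior angles sum to 180°: angle C = 180 - 139 - 26 = 15°.
The triangle is obtuse (angles 139°, 26°, 15°).

15 degrees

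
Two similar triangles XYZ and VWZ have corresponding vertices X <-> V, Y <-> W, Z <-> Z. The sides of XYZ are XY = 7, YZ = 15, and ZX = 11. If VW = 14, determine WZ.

Similar triangles have proportional sides. Setting up the proportion:
VW / XY = WZ / YZ
14 / 7 = WZ / 15
WZ = 15 * 14 / 7 = 30.

30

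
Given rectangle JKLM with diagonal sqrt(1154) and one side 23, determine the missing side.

The diagonal of a rectangle forms a right triangle with the two sides.
Rearranging the Pythagorean theorem: missing side = sqrt(d^2 - known^2).
= sqrt(1154 - 529) = sqrt(625) = 25.

25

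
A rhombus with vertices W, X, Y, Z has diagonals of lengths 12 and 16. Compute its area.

Area of a rhombus = (d1 * d2) / 2
Area = (12 * 16) / 2
Area = 192 / 2
Area = 96

96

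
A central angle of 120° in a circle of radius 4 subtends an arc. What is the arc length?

Arc length = 2π(4)(1/3) = 8*pi/3

8*pi/3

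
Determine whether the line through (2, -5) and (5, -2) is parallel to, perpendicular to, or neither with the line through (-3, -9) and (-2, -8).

Slope of line 1: m1 = (-2 - -5)/(5 - 2) = 3/3 = 1
Slope of line 2: m2 = (-8 - -9)/(-2 - -3) = 1/1 = 1
m1 = m2, so the lines are parallel.

Parallel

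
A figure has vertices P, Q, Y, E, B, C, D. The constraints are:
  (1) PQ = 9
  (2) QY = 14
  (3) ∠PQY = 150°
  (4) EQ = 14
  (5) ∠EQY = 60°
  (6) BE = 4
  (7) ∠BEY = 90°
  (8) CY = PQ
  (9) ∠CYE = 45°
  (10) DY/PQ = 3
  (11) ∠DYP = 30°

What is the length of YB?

Step 1: By the law of cosines on triangle EQY: EY² = 14² + 14² − 2·14·14·cos(60°) = 196, so EY = 14.
Step 2: By the law of cosines on triangle YEB: YB² = 14² + 4² − 2·14·4·cos(90°) = 212, so YB = 2·√53.

Therefore, the length of YB = 2·√53.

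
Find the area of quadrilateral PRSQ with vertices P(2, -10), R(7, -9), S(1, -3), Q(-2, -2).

Using the Shoelace formula for a quadrilateral (vertices in order):
Area = (1/2)|sum of (x_i * y_(i+1) - x_(i+1) * y_i)|
Terms: (2*-9 - 7*-10) = 52, (7*-3 - 1*-9) = -12, (1*-2 - -2*-3) = -8, (-2*-10 - 2*-2) = 24
Sum = 56
Area = (1/2)(56) = 28

28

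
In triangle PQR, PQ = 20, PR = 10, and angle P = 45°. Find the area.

Area = (1/2)(20)(10) sin(45°) = (1/2)(20)(10)(sqrt(2)/2) = 50*sqrt(2)

50*sqrt(2)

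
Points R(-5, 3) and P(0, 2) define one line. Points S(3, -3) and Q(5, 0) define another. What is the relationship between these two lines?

Slope of line 1: m1 = (2 - 3)/(0 - -5) = -1/5 = -1/5
Slope of line 2: m2 = (0 - -3)/(5 - 3) = 3/2 = 3/2
For parallel lines we need equal slopes: -1/5 != 3/2.
For perpendicular lines we need m1*m2 = -1: (-1/5)(3/2) = -3/10 != -1.
Since neither condition holds, the lines are neither parallel nor perpendicular.

Neither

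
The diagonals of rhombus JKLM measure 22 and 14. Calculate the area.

The diagonals of a rhombus divide it into four right triangles.
Each triangle has legs 22/ 2 = 11 and 14/2 = 7, so each has area (1/2)*11*7 = 77/2.
Four such triangles give total area = (d1 * d2) / 2 = 154.

154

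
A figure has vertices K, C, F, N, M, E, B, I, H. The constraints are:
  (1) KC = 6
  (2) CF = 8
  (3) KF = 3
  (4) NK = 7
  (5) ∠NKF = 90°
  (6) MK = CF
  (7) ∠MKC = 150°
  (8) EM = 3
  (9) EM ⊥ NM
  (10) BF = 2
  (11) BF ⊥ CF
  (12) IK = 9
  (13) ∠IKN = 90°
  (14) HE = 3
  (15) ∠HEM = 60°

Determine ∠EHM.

Step 1: By the law of cosines on triangle HEM: HM² = 3² + 3² − 2·3·3·cos(60°) = 9, so HM = 3.
Step 2: By the inverse law of cosines on triangle EHM: cos(∠EHM) = (3² + 3² − 3²) / (2·3·3) = 9/18 = 0.5, so ∠EHM = 60°.

Therefore, the measure of angle ∠EHM = 60°.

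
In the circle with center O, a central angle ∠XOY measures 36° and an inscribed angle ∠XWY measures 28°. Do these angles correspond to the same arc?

By the inscribed angle theorem, the inscribed angle for a central angle of 36° should be 36° / 2 = 18°.
The given inscribed angle is 28°, which does not equal 18°.
Therefore, no, they do not correspond to the same arc.

No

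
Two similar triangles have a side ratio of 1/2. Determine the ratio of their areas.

Area ratio = (side ratio)^2 = (1/2)^2 = 1:4.

1:4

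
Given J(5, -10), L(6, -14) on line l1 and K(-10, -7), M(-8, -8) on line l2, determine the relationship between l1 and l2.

Slope of line 1: m1 = (-14 - -10)/(6 - 5) = -4/1 = -4
Slope of line 2: m2 = (-8 - -7)/(-8 - -10) = -1/2 = -1/2
For parallel lines we need equal slopes: -4 != -1/2.
For perpendicular lines we need m1*m2 = -1: (-4)(-1/2) = 2 != -1.
Since neither condition holds, the lines are neither parallel nor perpendicular.

Neither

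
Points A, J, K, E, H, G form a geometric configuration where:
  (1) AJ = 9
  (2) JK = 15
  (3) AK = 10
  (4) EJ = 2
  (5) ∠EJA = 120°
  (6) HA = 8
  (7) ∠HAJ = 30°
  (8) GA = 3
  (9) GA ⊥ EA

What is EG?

Step 1: By the law of cosines on triangle EJA: EA² = 2² + 9² − 2·2·9·cos(120°) = 103, so EA = √103.
Step 2: By the law of cosines on triangle EAG: EG² = √103² + 3² − 2·√103·3·cos(90°) = 112, so EG = 4·√7.

Therefore, the length of EG = 4·√7.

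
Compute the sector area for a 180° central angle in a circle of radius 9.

Sector area = πr² × θ/360
= π × 9² × 1/2
= π × 81 × 1/2
= 81*pi/2

81*pi/2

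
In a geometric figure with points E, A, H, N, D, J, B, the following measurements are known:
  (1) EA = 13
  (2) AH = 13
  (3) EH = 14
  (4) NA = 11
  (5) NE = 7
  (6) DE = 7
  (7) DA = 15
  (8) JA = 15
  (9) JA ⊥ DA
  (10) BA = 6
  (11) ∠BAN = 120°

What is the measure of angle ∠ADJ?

Step 1: By the law of cosines on triangle DAJ: DJ² = 15² + 15² − 2·15·15·cos(90°) = 450, so DJ = 15·√2.
Step 2: By the inverse law of cosines on triangle ADJ: cos(∠ADJ) = (15² + (15·√2)² − 15²) / (2·15·15·√2) = 450/636.4 = 0.7071, so ∠ADJ = 45°.

Therefore, the measure of angle ∠ADJ = 45°.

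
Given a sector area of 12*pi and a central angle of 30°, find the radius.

Sector area A = πr² × θ/360, so r² = 360A / (πθ).
r² = 360 × 12*pi / (π × 30)
r² = 144
r = 12

12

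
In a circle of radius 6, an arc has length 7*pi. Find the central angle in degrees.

Arc length L = 2πr × θ/360, so θ = 360L / (2πr).
θ = 360 × 7*pi / (2π × 6)
θ = 210°
θ = 210°

210°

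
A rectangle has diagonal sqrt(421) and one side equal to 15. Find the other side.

b = sqrt(d^2 - a^2) = sqrt(421 - 225) = sqrt(196) = 14

14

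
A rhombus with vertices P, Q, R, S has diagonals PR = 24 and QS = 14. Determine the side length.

In a rhombus, the diagonals bisect each other perpendicularly, creating four congruent right triangles.
Each triangle has legs 12 (half of 24) and 7 (half of 14).
The hypotenuse of each right triangle is a side of the rhombus:
side = sqrt(12^2 + 7^2) = sqrt(193)

sqrt(193)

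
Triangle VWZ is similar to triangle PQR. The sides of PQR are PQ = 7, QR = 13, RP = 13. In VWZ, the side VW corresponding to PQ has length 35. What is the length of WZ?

k = 35/7 = 5. WZ = 5 * 13 = 65.

65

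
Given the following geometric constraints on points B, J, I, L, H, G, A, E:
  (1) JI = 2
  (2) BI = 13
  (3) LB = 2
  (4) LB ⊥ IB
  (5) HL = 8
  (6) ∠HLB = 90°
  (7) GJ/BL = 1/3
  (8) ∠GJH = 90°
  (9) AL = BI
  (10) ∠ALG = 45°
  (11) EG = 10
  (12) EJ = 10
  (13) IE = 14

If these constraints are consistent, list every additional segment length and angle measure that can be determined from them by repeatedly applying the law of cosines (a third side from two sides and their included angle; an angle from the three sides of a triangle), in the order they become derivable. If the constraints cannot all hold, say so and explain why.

These constraints are not satisfiable: by the triangle inequality in triangle JIE, (1) JI = 2 and (12) EJ = 10 force IE ≤ 2 + 10 = 12, but (13) says IE = 14. No planar figure meets all of them, so nothing further can be derived.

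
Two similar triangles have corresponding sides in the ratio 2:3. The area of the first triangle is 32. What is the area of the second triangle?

The ratio of areas of similar triangles = (side ratio)^2.
Side ratio = 2:3, so area ratio = 4:9.
Area of the second triangle / Area of the first triangle = 9/4
Area of the second triangle = 32 * 9/4 = 72

72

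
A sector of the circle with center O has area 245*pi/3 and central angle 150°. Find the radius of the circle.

r² = 360 × 245*pi/3 / (π × 150) = 196, so r = 14.

14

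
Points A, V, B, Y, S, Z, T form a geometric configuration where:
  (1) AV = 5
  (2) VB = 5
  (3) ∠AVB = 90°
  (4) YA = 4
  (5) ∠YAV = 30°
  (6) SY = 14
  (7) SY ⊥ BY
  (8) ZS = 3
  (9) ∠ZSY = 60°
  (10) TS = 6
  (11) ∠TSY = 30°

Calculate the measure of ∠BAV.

Step 1: By the law of cosines on triangle AVB: AB² = 5² + 5² − 2·5·5·cos(90°) = 50, so AB = 5·√2.
Step 2: By the inverse law of cosines on triangle BAV: cos(∠BAV) = ((5·√2)² + 5² − 5²) / (2·5·√2·5) = 50/70.71 = 0.7071, so ∠BAV = 45°.

Therefore, the measure of angle ∠BAV = 45°.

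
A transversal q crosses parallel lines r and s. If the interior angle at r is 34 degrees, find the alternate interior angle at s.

Alternate interior angles are equal: 34 degrees.

34 degrees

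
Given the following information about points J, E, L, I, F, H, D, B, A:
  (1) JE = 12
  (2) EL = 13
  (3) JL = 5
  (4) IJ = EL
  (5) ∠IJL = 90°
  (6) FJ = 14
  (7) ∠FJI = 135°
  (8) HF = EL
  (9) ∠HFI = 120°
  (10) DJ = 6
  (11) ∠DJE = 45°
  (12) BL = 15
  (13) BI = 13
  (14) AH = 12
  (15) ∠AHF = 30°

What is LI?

From the given relations: IJ = EL = 13.
Step 1: By the law of cosines on triangle LJI: LI² = 5² + 13² − 2·5·13·cos(90°) = 194, so LI = √194.

Therefore, the length of LI = √194.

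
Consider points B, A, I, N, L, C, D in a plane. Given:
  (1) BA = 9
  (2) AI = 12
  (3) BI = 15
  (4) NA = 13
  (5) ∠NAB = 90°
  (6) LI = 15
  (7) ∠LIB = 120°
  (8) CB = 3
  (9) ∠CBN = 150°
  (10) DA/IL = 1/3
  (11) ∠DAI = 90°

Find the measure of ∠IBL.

Step 1: By the law of cosines on triangle BIL: BL² = 15² + 15² − 2·15·15·cos(120°) = 675, so BL = 15·√3.
Step 2: By the inverse law of cosines on triangle IBL: cos(∠IBL) = (15² + (15·√3)² − 15²) / (2·15·15·√3) = 675/779.42 = 0.866, so ∠IBL = 30°.

Therefore, the measure of angle ∠IBL = 30°.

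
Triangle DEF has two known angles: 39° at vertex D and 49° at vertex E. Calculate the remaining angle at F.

The interior angles sum to 180°: angle F = 180 - 39 - 49 = 92°.
The triangle is obtuse (angles 39°, 49°, 92°).

92 degrees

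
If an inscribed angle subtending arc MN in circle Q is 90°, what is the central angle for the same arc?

By the inscribed angle theorem, the central angle is twice the inscribed angle.
Central angle = 2 × 90° = 180°

180°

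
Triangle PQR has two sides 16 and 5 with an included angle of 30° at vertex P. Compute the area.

Area = (1/2)(16)(5) sin(30°) = (1/2)(16)(5)(1/2) = 20

20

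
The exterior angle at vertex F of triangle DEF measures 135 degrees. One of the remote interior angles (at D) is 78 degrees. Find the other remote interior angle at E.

The exterior angle theorem states that an exterior angle equals the sum of the two non-adjacent interior angles.
So 135 = 78 + angle E, which gives angle E = 135 - 78 = 57 degrees.

57 degrees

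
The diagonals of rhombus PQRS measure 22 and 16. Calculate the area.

Area of a rhombus = (d1 * d2) / 2
Area = (22 * 16) / 2
Area = 352 / 2
Area = 176

176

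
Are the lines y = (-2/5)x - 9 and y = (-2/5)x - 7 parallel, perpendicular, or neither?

Slope of line 1: m1 = -2/5
Slope of line 2: m2 = -2/5
Two lines are parallel if and only if they have equal slopes (or both are vertical).
Here m1 = m2 = -2/5, confirming the lines are parallel.

Parallel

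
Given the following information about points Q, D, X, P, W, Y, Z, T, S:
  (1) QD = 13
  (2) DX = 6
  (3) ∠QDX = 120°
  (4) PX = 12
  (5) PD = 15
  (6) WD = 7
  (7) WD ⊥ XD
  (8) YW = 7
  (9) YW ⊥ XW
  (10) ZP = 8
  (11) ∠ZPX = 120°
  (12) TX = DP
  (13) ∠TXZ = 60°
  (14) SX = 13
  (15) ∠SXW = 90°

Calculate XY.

Step 1: By the law of cosines on triangle XDW: XW² = 6² + 7² − 2·6·7·cos(90°) = 85, so XW = √85.
Step 2: By the law of cosines on triangle XWY: XY² = √85² + 7² − 2·√85·7·cos(90°) = 134, so XY = √134.

Therefore, the length of XY = √134.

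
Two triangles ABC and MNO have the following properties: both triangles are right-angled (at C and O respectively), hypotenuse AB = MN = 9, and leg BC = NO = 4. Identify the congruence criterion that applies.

Consider the given information: both triangles are right-angled (at C and O respectively), hypotenuse AB = MN = 9, and leg BC = NO = 4
This is not SAS or ASA: SAS requires two sides and the included angle between them. ASA requires two angles and the side between them.
The correct criterion is HL. The hypotenuse and one leg of two right triangles are equal (Hypotenuse-Leg).

HL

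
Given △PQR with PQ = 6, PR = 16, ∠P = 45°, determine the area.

When two sides and the included angle are known, the area formula is (1/2)ab sin(C).
The height from one side to the opposite vertex is 16 sin(45°) = 8*sqrt(2).
Area = (1/2) * 6 * 8*sqrt(2) = 24*sqrt(2).

24*sqrt(2)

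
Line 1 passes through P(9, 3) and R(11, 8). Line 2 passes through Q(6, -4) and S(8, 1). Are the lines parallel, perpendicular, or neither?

Slope of line 1: m1 = (8 - 3)/(11 - 9) = 5/2 = 5/2
Slope of line 2: m2 = (1 - -4)/(8 - 6) = 5/2 = 5/2
Since m1 = m2 = 5/2, the lines are parallel.

Parallel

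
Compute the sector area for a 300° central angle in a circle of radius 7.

Sector area = π(7²)(5/6) = 245*pi/6

245*pi/6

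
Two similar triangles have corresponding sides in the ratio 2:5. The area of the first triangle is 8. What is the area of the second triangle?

The ratio of areas of similar triangles = (side ratio)^2.
Side ratio = 2:5, so area ratio = 4:25.
Area of the second triangle / Area of the first triangle = 25/4
Area of the second triangle = 8 * 25/4 = 50

50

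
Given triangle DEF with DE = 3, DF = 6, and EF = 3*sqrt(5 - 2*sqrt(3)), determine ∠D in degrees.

cos(D) = (3² + 6² - (3*sqrt(5 - 2*sqrt(3)))²) / (2 × 3 × 6) = sqrt(3)/2, so D = arccos(sqrt(3)/2) = 30°.

30°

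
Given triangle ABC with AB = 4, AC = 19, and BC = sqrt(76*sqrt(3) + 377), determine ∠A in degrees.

cos(A) = (4² + 19² - (sqrt(76*sqrt(3) + 377))²) / (2 × 4 × 19) = -sqrt(3)/2, so A = arccos(-sqrt(3)/2) = 150°.

150°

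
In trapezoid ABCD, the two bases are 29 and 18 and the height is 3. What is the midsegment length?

The midsegment of a trapezoid = (base1 + base2) / 2
midsegment = (29 + 18) / 2
midsegment = 47 / 2
midsegment = 47/2

47/2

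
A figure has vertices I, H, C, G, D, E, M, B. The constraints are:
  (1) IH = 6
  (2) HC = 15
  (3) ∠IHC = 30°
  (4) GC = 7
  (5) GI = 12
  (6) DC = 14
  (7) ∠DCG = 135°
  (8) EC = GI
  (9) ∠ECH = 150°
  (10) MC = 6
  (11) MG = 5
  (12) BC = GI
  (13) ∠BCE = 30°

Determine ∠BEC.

From the given relations: EC = GI = 12; BC = GI = 12.
Step 1: By the law of cosines on triangle ECB: EB² = 12² + 12² − 2·12·12·cos(30°) = 38.58, so EB ≈ 6.21.
Step 2: By the inverse law of cosines on triangle BEC: cos(∠BEC) = (6.21² + 12² − 12²) / (2·6.21·12) = 38.58/149.08 = 0.2588, so ∠BEC = 75°.

Therefore, the measure of angle ∠BEC = 75°.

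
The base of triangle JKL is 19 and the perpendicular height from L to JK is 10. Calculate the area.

A triangle's area is half the area of a rectangle with the same base and height.
Area = (1/2) * 19 * 10 = 95.

95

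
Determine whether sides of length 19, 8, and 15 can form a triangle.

Sort the sides: 8, 15, 19.
It suffices to check that the sum of the two smallest exceeds the largest:
8 + 15 = 23 > 19. ✓
Yes, a valid triangle can be formed.

Yes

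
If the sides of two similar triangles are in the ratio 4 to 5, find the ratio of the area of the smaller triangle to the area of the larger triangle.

Area scales with the square of linear dimensions. If every length is multiplied by 4/5, then the area is multiplied by (4/5)^2 = 16/25.
The area ratio is 16:25.

16:25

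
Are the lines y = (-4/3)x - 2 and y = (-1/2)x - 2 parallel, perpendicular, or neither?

Slope of line 1: m1 = -4/3
Slope of line 2: m2 = -1/2
m1 != m2 (-4/3 != -1/2), so not parallel.
m1 * m2 = (-4/3) * (-1/2) = 2/3 != -1, so not perpendicular.
The lines are neither parallel nor perpendicular.

Neither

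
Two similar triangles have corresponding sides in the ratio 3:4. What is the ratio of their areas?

Area ratio = (side ratio)^2 = (3/4)^2 = 9:16.

9:16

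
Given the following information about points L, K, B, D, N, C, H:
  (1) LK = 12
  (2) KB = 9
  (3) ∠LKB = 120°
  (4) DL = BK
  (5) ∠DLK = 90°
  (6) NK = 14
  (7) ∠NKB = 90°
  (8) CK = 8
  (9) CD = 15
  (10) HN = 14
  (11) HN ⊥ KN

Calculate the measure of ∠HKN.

Step 1: By the law of cosines on triangle KNH: KH² = 14² + 14² − 2·14·14·cos(90°) = 392, so KH = 14·√2.
Step 2: By the inverse law of cosines on triangle HKN: cos(∠HKN) = ((14·√2)² + 14² − 14²) / (2·14·√2·14) = 392/554.37 = 0.7071, so ∠HKN = 45°.

Therefore, the measure of angle ∠HKN = 45°.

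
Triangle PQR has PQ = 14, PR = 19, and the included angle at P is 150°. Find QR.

Law of cosines: QR^2 = 14^2 + 19^2 - 2(14)(19)cos(150°) = 266*sqrt(3) + 557, so QR = sqrt(266*sqrt(3) + 557).

sqrt(266*sqrt(3) + 557)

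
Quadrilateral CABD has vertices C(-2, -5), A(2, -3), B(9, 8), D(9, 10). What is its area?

The Shoelace formula works by pairing each vertex with the next (cycling back to the first).
For each pair, compute x_i*y_(i+1) - x_(i+1)*y_i:
  (-2*-3 - 2*-5) = 16
  (2*8 - 9*-3) = 43
  (9*10 - 9*8) = 18
  (9*-5 - -2*10) = -25
Taking half the absolute value of the total: Area = (1/2)(52) = 26.

26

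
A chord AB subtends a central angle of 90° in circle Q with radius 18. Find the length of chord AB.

Chord length = 2r sin(θ/2)
= 2 × 18 × sin(90°/2)
= 2 × 18 × sin(45°)
= 18*sqrt(2)

18*sqrt(2)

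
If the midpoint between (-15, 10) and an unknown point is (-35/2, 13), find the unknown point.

Using the midpoint formula: M = ((x1 + x2)/2, (y1 + y2)/2)
We know M = (-35/2, 13) and M = (-15, 10)
For x: -35/2 = (-15 + x2)/2, so x2 = 2*-35/2 - -15 = -20
For y: 13 = (10 + y2)/2, so y2 = 2*13 - 10 = 16
J = (-20, 16)

(-20, 16)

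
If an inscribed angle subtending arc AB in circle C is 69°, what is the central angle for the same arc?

Central angle = 2 × 69° = 138° (inscribed angle theorem).

138°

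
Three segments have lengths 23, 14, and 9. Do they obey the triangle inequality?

Check the triangle inequality: 14 + 9 = 23 ≤ 23.
Since the sum of two sides does not exceed the third, no triangle can be formed.

No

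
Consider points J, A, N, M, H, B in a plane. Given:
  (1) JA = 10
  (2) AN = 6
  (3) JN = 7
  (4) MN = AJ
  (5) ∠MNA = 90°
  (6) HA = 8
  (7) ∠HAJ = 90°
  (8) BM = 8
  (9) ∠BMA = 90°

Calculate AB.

From the given relations: MN = AJ = 10.
Step 1: By the law of cosines on triangle ANM: AM² = 6² + 10² − 2·6·10·cos(90°) = 136, so AM = 2·√34.
Step 2: By the law of cosines on triangle AMB: AB² = (2·√34)² + 8² − 2·2·√34·8·cos(90°) = 200, so AB = 10·√2.

Therefore, the length of AB = 10·√2.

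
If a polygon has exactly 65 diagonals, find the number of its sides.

Using d = n(n - 3)/2, we solve 65 = n(n - 3)/2.
So n(n - 3) = 130.
Testing n = 13: 13 * 10 = 130 = 130. Correct.
The polygon has 13 sides.

13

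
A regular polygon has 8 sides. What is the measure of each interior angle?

Each interior angle of a regular n-gon is (n - 2) * 180 / n.
For n = 8: (8 - 2) * 180 / 8 = 1080/8 = 135 degrees.

135 degrees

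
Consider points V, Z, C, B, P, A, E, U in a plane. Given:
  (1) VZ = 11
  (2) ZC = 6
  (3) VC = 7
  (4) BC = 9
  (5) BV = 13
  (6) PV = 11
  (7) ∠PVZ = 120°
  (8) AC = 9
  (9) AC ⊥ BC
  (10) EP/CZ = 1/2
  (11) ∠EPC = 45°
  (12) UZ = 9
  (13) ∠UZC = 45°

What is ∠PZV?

Step 1: By the law of cosines on triangle ZVP: ZP² = 11² + 11² − 2·11·11·cos(120°) = 363, so ZP = 11·√3.
Step 2: By the inverse law of cosines on triangle PZV: cos(∠PZV) = ((11·√3)² + 11² − 11²) / (2·11·√3·11) = 363/419.16 = 0.866, so ∠PZV = 30°.

Therefore, the measure of angle ∠PZV = 30°.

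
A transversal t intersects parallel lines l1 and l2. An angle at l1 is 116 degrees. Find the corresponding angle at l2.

When a transversal crosses parallel lines, angles in the same position at each intersection are called corresponding angles.
These are always equal, so the answer is 116 degrees.

116 degrees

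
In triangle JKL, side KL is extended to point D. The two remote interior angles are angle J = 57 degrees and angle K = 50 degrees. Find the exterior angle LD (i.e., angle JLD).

Exterior angle = 57 + 50 = 107 degrees (exterior angle theorem).

107 degrees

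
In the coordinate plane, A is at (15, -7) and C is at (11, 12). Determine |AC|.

The horizontal distance is |11 - 15| = 4 and the vertical distance is |12 - -7| = 19.
By the Pythagorean theorem, d = sqrt(4^2 + 19^2) = sqrt(377).

sqrt(377)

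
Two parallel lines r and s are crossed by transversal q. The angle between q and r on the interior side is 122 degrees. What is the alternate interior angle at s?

Alternate interior angles lie on opposite sides of the transversal, between the parallel lines.
By the alternate interior angle theorem, they are equal: 122 degrees.

122 degrees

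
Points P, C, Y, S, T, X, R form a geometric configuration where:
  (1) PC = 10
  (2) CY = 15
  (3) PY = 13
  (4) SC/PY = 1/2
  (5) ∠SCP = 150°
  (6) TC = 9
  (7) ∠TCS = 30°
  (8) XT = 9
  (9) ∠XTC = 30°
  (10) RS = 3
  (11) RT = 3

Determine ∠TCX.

Step 1: By the law of cosines on triangle CTX: CX² = 9² + 9² − 2·9·9·cos(30°) = 21.7, so CX ≈ 4.66.
Step 2: By the inverse law of cosines on triangle TCX: cos(∠TCX) = (9² + 4.66² − 9²) / (2·9·4.66) = 21.7/83.86 = 0.2588, so ∠TCX = 75°.

Therefore, the measure of angle ∠TCX = 75°.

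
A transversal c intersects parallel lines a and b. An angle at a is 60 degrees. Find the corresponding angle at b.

Corresponding angles formed by parallel lines and a transversal are equal.
The given angle is 60 degrees.
The corresponding angle = 60 degrees.

60 degrees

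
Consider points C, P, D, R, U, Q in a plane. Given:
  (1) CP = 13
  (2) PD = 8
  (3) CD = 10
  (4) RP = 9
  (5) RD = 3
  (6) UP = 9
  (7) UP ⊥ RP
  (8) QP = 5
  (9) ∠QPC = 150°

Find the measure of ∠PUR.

Step 1: By the law of cosines on triangle UPR: UR² = 9² + 9² − 2·9·9·cos(90°) = 162, so UR = 9·√2.
Step 2: By the inverse law of cosines on triangle PUR: cos(∠PUR) = (9² + (9·√2)² − 9²) / (2·9·9·√2) = 162/229.1 = 0.7071, so ∠PUR = 45°.

Therefore, the measure of angle ∠PUR = 45°.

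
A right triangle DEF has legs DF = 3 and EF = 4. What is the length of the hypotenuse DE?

In a right triangle, the square of the hypotenuse equals the sum of the squares of the two legs.
The legs are 3 and 4, so the hypotenuse = sqrt(9 + 16) = sqrt(25) = 5.

5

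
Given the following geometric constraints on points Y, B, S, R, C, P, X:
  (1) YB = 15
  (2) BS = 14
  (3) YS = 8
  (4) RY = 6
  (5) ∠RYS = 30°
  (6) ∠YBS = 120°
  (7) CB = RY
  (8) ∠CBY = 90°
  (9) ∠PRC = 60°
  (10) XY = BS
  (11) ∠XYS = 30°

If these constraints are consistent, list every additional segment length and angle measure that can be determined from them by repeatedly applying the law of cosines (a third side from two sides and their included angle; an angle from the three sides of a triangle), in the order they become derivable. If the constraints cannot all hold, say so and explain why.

These constraints are not satisfiable: (1), (2) and (3) fix all three sides of triangle YBS, so by the law of cosines cos(∠YBS) = (15² + 14² − 8²) / (2·15·14) = 0.8500, i.e. ∠YBS ≈ 31.79°, which contradicts (6) ∠YBS = 120°. No planar figure meets all of them, so nothing further can be derived.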